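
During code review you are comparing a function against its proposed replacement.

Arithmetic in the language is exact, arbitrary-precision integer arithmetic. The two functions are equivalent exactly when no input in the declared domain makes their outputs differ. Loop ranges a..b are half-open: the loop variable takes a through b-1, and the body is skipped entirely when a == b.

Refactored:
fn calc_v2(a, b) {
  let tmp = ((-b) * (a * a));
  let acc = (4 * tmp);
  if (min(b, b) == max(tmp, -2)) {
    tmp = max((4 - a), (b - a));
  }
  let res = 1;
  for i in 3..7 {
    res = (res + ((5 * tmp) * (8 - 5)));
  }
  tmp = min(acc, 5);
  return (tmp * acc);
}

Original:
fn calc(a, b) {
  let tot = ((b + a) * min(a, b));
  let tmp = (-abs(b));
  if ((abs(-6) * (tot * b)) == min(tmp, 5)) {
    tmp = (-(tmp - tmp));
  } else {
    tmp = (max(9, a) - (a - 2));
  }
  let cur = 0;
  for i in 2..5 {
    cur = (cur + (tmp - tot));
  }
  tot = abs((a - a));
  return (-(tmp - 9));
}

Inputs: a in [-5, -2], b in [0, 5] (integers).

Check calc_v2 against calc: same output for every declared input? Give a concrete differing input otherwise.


Not equivalent: a=-5, b=0 separates them (9 vs 0).
calc: tot := 25 | tmp := 0 | ((abs(-6) * (tot * b)) == min(tmp, 5)): true | tmp := 0 | cur := 0 | iter i=2: | cur := -25 | iter i=3: | cur := -50 | iter i=4: | cur := -75 | tot := 0 | result 9
calc_v2: tmp := 0 | acc := 0 | (min(b, b) == max(tmp, -2)): true | tmp := 9 | res := 1 | iter i=3: | res := 136 | iter i=4: | res := 271 | iter i=5: | res := 406 | iter i=6: | res := 541 | tmp := 0 | result 0
verdict: not equivalent; witness: a=-5, b=0


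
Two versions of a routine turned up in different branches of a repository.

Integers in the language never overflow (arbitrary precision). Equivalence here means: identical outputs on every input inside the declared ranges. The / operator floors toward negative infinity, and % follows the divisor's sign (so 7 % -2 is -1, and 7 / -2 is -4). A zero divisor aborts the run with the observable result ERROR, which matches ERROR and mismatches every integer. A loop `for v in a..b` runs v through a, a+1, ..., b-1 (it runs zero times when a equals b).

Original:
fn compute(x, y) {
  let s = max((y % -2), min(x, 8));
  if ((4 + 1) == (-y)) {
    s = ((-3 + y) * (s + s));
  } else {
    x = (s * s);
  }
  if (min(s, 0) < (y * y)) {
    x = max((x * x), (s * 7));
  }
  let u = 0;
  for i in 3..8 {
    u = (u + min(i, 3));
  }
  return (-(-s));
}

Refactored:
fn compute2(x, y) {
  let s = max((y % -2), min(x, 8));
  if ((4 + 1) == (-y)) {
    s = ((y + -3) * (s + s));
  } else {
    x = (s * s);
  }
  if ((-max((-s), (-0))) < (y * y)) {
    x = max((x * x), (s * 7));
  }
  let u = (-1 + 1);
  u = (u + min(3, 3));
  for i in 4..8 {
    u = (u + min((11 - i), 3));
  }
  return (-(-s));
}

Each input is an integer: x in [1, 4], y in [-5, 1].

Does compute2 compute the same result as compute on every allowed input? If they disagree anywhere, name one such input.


The two are interchangeable: loop structure differs; also constant usage differs; also min/max/abs usage differs; also statement counts differ; also arithmetic usage differs, and every declared input agrees.
Tracing x=2, y=-2: compute: s becomes 2; next ((4 + 1) == (-y)) evaluates to false; next x becomes 4; next (min(s, 0) < (y * y)) evaluates to true; next x becomes 16; next u becomes 0; next at i=3:; next u becomes 3; next at i=4:; next u becomes 6; next at i=5:; next u becomes 9; next at i=6:; next u becomes 12; next at i=7:; next u becomes 15; next final value 2 | compute2: s becomes 2; next ((4 + 1) == (-y)) evaluates to false; next x becomes 4; next ((-max((-s), (-0))) < (y * y)) evaluates to true; next x becomes 16; next u becomes 0; next u becomes 3; next at i=4:; next u becomes 6; next at i=5:; next u becomes 9; next at i=6:; next u becomes 12; next at i=7:; next u becomes 15; next final value 2 — matching result 2.
Every one of the 28 inputs gives matching results.
verdict: equivalent


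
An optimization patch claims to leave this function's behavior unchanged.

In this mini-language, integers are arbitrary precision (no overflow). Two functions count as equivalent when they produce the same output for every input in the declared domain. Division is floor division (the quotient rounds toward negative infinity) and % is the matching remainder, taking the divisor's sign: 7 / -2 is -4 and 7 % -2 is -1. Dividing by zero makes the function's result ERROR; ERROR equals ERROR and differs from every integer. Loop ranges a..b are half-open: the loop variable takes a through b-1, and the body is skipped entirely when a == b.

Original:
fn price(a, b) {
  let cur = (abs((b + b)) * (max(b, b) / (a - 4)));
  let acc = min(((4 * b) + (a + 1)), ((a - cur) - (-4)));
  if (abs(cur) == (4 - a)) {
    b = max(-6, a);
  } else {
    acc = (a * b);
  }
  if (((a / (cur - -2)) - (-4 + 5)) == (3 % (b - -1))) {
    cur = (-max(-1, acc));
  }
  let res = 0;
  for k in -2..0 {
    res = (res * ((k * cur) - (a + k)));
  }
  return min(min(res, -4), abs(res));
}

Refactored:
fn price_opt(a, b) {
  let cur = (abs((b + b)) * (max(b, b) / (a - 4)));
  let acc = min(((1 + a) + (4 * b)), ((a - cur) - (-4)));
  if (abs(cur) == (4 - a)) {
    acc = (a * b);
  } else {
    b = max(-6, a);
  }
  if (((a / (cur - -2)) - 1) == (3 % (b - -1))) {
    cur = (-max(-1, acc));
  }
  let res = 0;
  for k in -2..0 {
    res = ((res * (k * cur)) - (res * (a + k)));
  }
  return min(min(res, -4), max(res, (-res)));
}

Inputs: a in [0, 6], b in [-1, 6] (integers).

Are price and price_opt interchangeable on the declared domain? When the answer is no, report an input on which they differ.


Not equivalent: a=0, b=-1 separates them (ERROR vs -4).
price: cur = 0; acc = -3; (abs(cur) == (4 - a)) -> false; acc = 0; division by zero -> ERROR
price_opt: cur = 0; acc = -3; (abs(cur) == (4 - a)) -> false; b = 0; (((a / (cur - -2)) - 1) == (3 % (b - -1))) -> false; res = 0; [k=-2]; res = 0; [k=-1]; res = 0; return -4
verdict: not equivalent; witness: a=0, b=-1


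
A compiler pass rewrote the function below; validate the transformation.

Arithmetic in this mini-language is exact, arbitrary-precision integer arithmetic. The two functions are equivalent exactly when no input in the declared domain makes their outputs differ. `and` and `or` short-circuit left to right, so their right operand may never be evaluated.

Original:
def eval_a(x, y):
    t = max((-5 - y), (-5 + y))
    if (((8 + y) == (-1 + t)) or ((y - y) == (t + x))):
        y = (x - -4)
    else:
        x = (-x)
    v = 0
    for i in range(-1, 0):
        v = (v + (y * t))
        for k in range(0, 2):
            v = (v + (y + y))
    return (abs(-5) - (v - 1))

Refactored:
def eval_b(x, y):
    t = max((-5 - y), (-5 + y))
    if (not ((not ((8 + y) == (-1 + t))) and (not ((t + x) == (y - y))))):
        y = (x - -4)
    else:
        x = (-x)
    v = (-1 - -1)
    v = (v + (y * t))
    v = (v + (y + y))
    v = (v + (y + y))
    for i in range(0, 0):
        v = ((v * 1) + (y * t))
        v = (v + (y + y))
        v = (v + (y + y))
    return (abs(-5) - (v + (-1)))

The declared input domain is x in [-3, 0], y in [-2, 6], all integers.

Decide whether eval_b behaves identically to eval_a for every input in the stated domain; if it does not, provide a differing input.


The two are interchangeable: statement counts differ; also arithmetic usage differs; also boolean connective usage differs; also local variable names differ; also constant usage differs; also loop structure differs, and every declared input agrees.
As a probe, take x=-1, y=1: eval_a runs t becomes -4; next (((8 + y) == (-1 + t)) or ((y - y) == (t + x))) evaluates to false; next x becomes 1; next v becomes 0; next at i=-1:; next v becomes -4; next at k=0:; next v becomes -2; next at k=1:; next v becomes 0; next final value 6; eval_b runs t becomes -4; next (not ((not ((8 + y) == (-1 + t))) and (not ((t + x) == (y - y))))) evaluates to false; next x becomes 1; next v becomes 0; next v becomes -4; next v becomes -2; next v becomes 0; next i never enters its loop body; next final value 6; both end at 6.
An exhaustive pass over the 36 declared inputs shows identical outputs.
verdict: equivalent


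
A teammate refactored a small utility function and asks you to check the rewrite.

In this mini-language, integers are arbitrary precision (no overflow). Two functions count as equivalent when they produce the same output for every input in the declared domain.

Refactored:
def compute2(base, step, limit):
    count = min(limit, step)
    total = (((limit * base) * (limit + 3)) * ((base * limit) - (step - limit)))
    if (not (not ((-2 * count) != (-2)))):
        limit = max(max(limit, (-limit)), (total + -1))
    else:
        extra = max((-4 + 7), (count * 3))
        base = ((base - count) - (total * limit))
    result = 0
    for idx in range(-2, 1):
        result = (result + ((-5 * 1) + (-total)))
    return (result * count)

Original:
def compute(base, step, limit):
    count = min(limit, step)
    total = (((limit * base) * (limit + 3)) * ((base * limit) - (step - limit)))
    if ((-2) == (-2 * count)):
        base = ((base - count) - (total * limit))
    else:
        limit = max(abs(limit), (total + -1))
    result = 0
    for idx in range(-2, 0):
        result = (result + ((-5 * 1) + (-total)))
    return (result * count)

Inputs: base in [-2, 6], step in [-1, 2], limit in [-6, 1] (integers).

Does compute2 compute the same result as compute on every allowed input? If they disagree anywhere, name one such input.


Try base=-2, step=-1, limit=-6.
compute: count = -6; total = -252; ((-2) == (-2 * count)) -> false; limit = 6; result = 0; [idx=-2]; result = 247; [idx=-1]; result = 494; return -2964
compute2: count = -6; total = -252; (not (not ((-2 * count) != (-2)))) -> true; limit = 6; result = 0; [idx=-2]; result = 247; [idx=-1]; result = 494; [idx=0]; result = 741; return -4446
-2964 against -4446: the behavior changed.
verdict: not equivalent; witness: base=-2, step=-1, limit=-6


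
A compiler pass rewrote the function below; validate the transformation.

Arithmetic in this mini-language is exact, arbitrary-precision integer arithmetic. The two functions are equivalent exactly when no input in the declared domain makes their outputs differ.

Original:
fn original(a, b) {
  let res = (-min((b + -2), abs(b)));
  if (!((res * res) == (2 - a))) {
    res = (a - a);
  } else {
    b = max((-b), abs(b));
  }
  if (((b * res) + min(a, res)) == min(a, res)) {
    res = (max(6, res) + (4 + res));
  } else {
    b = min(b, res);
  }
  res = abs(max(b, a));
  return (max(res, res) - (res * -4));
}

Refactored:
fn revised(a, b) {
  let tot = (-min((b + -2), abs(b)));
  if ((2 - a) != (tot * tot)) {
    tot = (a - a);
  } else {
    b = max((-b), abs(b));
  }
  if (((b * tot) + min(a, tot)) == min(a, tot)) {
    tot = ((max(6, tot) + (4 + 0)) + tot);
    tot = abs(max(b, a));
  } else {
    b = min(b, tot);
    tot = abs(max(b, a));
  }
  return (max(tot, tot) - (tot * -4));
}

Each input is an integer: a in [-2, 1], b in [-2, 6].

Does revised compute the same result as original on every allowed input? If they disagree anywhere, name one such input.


Differences: min/max/abs usage differs; boolean connective usage differs; statement counts differ; arithmetic usage differs; constant usage differs; local variable names differ; comparison usage differs — yet all 36 inputs agree.
verdict: equivalent


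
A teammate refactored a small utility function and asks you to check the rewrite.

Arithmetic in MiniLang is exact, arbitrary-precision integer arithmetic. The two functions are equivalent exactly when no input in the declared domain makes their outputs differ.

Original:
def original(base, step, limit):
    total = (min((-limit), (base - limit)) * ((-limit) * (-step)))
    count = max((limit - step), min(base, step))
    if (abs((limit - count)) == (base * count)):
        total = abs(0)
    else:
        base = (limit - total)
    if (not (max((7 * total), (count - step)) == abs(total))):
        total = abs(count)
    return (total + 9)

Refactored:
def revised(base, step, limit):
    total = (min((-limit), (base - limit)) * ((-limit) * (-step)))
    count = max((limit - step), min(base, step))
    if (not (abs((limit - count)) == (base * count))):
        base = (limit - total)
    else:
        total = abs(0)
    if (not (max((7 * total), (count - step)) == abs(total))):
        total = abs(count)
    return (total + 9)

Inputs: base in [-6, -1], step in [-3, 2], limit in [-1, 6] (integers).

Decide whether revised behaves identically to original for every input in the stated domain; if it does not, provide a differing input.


The two are interchangeable: boolean connective usage differs, and every declared input agrees.
Spot check at base=-2, step=0, limit=-1 — original: total = 0; count = -1; (abs((limit - count)) == (base * count)) -> false; base = -1; (not (max((7 * total), (count - step)) == abs(total))) -> false; return 9. revised: total = 0; count = -1; (not (abs((limit - count)) == (base * count))) -> true; base = -1; (not (max((7 * total), (count - step)) == abs(total))) -> false; return 9. Both give 9.
Every one of the 288 inputs gives matching results.
verdict: equivalent


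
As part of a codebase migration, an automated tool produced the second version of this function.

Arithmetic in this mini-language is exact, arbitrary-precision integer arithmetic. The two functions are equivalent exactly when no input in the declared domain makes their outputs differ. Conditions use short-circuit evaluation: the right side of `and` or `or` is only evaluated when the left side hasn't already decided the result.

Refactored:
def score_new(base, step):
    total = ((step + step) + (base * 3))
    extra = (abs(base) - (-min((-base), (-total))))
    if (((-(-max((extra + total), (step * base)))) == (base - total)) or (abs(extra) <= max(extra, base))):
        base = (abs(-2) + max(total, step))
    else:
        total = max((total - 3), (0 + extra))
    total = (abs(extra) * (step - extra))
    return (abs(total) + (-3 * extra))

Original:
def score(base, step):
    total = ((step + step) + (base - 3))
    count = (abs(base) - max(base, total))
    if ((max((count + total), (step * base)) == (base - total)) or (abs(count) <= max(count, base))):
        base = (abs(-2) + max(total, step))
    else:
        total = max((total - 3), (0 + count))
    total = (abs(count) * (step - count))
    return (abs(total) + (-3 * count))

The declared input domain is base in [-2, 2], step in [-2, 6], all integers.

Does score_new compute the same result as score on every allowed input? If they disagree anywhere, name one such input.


These are not equivalent — on base=-2, step=2 the outputs split (-6 vs -4).
score: total=-1, then count=3, then ((max((count + total), (step * base)) == (base - total)) or (abs(count) <= max(count, base))) is true, then base=4, then total=-3, then returns -6
score_new: total=-2, then extra=4, then (((-(-max((extra + total), (step * base)))) == (base - total)) or (abs(extra) <= max(extra, base))) is true, then base=4, then total=-8, then returns -4
verdict: not equivalent; witness: base=-2, step=2


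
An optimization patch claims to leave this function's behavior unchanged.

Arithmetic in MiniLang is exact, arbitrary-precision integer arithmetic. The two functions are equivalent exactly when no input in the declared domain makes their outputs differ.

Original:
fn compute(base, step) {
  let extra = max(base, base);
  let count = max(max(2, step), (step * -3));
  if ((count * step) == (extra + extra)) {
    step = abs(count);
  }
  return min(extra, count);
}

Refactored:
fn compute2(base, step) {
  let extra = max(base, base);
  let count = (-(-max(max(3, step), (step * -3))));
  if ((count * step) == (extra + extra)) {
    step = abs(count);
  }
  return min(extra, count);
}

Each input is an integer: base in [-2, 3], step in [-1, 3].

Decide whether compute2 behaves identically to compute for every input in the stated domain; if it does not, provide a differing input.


At base=3, step=0: compute gives 2, compute2 gives 3.
verdict: not equivalent; witness: base=3, step=0


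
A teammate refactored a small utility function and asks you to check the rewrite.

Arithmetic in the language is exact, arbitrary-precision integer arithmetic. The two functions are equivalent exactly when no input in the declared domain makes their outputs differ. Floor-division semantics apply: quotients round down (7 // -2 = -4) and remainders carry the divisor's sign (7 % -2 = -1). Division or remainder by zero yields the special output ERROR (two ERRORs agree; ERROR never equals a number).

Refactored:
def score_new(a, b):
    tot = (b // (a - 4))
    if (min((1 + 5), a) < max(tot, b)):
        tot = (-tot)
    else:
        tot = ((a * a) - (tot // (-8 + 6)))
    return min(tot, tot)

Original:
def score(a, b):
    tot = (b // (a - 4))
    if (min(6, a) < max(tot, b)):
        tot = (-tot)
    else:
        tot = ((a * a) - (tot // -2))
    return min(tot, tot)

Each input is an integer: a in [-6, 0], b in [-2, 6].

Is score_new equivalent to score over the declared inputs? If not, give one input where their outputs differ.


Behavior is preserved: although arithmetic usage differs; constant usage differs, the outputs never diverge.
Spot check at a=-5, b=6 — score: tot = -1; (min(6, a) < max(tot, b)) -> true; tot = 1; return 1. score_new: tot = -1; (min((1 + 5), a) < max(tot, b)) -> true; tot = 1; return 1. Both give 1.
Sweeping the whole domain (63 inputs) finds no disagreement.
verdict: equivalent


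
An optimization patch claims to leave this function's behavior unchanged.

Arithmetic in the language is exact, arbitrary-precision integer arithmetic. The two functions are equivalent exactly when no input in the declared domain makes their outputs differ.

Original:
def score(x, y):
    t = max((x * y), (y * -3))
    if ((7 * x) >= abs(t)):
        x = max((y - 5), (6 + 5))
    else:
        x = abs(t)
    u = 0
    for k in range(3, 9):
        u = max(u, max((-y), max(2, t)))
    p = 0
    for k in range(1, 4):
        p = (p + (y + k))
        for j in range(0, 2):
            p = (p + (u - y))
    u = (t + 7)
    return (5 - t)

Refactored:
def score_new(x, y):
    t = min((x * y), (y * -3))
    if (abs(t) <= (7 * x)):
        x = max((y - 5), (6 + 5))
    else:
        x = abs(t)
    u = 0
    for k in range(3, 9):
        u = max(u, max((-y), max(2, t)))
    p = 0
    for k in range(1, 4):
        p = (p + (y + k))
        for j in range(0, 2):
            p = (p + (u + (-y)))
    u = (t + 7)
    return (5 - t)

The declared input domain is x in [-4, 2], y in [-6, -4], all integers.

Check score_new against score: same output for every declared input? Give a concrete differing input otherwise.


x=-4, y=-6 yields -19 from score but -13 from score_new.
verdict: not equivalent; witness: x=-4, y=-6


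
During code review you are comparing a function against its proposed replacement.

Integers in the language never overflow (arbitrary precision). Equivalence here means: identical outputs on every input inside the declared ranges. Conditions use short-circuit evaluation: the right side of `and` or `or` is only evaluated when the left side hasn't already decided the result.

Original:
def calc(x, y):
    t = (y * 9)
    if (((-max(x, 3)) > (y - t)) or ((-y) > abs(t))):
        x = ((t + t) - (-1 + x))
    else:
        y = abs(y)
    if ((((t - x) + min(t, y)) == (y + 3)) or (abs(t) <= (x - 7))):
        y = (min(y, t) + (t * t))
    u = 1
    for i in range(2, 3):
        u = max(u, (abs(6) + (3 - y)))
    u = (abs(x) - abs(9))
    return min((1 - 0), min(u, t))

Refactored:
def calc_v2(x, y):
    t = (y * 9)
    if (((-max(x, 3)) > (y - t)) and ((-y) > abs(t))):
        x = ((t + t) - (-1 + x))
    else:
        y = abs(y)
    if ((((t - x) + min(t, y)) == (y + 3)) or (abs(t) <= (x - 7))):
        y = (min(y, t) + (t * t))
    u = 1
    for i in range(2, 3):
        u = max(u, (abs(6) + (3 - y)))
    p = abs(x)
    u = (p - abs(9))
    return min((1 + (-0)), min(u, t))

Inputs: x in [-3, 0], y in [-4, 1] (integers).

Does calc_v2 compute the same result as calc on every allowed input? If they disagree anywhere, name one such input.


On input x=-3, y=1, calc returns 1 while calc_v2 returns -6.
verdict: not equivalent; witness: x=-3, y=1


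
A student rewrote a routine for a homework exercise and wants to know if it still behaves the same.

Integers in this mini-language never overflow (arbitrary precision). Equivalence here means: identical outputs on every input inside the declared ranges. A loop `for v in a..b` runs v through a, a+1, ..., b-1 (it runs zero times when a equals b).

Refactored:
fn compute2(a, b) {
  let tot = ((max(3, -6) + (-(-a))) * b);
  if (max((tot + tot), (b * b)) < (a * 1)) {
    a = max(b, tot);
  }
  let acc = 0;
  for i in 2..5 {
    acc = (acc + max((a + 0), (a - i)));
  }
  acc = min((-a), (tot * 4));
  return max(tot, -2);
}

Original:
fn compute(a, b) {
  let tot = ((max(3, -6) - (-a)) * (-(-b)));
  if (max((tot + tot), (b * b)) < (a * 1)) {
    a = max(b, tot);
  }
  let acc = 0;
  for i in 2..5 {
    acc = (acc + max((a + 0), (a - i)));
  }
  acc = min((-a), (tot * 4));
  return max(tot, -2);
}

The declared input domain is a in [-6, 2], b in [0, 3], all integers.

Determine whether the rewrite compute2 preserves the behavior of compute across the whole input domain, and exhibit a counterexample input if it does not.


Comparing the listings, the differences include: arithmetic usage differs.
As a probe, take a=-5, b=1: compute runs tot becomes -2; next (max((tot + tot), (b * b)) < (a * 1)) evaluates to false; next acc becomes 0; next at i=2:; next acc becomes -5; next at i=3:; next acc becomes -10; next at i=4:; next acc becomes -15; next acc becomes -8; next final value -2; compute2 runs tot becomes -2; next (max((tot + tot), (b * b)) < (a * 1)) evaluates to false; next acc becomes 0; next at i=2:; next acc becomes -5; next at i=3:; next acc becomes -10; next at i=4:; next acc becomes -15; next acc becomes -8; next final value -2; both end at -2.
Sweeping the whole domain (36 inputs) finds no disagreement.
verdict: equivalent


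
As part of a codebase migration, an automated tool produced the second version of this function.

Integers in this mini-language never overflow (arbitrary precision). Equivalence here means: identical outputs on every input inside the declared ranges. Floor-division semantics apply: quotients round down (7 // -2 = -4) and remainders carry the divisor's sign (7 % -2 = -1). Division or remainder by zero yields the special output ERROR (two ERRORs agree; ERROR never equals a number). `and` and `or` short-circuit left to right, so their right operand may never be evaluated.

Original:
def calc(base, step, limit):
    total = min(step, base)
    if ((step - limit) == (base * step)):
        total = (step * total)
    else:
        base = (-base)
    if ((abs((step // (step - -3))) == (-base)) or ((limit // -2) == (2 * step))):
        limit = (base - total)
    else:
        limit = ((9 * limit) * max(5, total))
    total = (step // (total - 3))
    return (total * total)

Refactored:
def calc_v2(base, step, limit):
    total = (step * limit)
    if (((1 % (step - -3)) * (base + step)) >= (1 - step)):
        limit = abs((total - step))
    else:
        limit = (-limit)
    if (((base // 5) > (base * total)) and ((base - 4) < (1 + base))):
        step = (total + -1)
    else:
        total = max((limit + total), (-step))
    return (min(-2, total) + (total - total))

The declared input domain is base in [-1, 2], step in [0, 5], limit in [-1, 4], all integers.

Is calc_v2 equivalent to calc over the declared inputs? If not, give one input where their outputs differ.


There is a counterexample at base=-1, step=0, limit=-1: 0 on one side, -2 on the other.
calc: total becomes -1; next ((step - limit) == (base * step)) evaluates to false; next base becomes 1; next ((abs((step // (step - -3))) == (-base)) or ((limit // -2) == (2 * step))) evaluates to true; next limit becomes 2; next total becomes 0; next final value 0
calc_v2: total becomes 0; next (((1 % (step - -3)) * (base + step)) >= (1 - step)) evaluates to false; next limit becomes 1; next (((base // 5) > (base * total)) and ((base - 4) < (1 + base))) evaluates to false; next total becomes 1; next final value -2
verdict: not equivalent; witness: base=-1, step=0, limit=-1


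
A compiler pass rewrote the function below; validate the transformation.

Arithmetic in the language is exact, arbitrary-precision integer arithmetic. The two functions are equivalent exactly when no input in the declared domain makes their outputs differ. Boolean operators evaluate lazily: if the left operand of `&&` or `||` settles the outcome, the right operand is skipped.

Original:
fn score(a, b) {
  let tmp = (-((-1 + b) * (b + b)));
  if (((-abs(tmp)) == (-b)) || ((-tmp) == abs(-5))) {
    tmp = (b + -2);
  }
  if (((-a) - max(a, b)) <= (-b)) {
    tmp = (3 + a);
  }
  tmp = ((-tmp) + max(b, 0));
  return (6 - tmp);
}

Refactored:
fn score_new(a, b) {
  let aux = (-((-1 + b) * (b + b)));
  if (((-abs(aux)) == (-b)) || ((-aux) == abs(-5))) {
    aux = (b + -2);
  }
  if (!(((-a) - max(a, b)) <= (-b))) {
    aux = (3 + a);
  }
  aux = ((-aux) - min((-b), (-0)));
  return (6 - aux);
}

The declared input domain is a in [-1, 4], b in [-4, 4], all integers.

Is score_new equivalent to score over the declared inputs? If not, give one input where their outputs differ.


There is a counterexample at a=-1, b=-4: 8 on one side, -34 on the other.
score: tmp=-40, then (((-abs(tmp)) == (-b)) || ((-tmp) == abs(-5))) is false, then (((-a) - max(a, b)) <= (-b)) is true, then tmp=2, then tmp=-2, then returns 8
score_new: aux=-40, then (((-abs(aux)) == (-b)) || ((-aux) == abs(-5))) is false, then (!(((-a) - max(a, b)) <= (-b))) is false, then aux=40, then returns -34
verdict: not equivalent; witness: a=-1, b=-4


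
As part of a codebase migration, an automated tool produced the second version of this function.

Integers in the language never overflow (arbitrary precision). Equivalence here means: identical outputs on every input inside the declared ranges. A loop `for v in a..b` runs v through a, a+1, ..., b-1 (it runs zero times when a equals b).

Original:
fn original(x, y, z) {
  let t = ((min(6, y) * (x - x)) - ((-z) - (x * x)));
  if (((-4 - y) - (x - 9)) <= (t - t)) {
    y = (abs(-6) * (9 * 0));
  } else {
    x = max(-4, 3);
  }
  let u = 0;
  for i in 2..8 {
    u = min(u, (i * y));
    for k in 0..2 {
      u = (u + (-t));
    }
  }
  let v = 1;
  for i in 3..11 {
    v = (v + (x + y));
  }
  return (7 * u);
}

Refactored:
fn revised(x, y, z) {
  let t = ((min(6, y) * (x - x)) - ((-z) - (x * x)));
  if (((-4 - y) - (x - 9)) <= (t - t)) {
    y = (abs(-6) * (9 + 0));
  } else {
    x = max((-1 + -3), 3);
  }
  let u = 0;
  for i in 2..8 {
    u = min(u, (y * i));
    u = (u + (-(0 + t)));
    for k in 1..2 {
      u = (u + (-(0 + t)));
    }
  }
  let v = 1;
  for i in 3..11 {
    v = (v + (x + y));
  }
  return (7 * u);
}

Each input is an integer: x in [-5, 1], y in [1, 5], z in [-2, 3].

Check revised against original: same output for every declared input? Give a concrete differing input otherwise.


At x=0, y=5, z=-2: original gives 28, revised gives 168.
verdict: not equivalent; witness: x=0, y=5, z=-2


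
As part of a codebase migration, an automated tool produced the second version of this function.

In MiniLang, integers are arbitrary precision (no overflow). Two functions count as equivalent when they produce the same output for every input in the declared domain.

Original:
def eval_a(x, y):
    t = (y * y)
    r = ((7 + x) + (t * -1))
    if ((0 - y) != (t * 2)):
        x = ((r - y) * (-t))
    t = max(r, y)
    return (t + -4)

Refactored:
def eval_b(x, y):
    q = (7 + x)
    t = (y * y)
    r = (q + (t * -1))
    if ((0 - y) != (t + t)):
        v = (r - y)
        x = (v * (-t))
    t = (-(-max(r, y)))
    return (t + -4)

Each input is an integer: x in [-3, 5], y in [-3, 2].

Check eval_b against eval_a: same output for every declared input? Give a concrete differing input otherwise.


Side by side, the visible changes include: statement counts differ, constant usage differs, arithmetic usage differs, local variable names differ.
Tracing x=5, y=-3: eval_a: t becomes 9; next r becomes 3; next ((0 - y) != (t * 2)) evaluates to true; next x becomes -54; next t becomes 3; next final value -1 | eval_b: q becomes 12; next t becomes 9; next r becomes 3; next ((0 - y) != (t + t)) evaluates to true; next v becomes 6; next x becomes -54; next t becomes 3; next final value -1 — matching result -1.
Sweeping the whole domain (54 inputs) finds no disagreement.
verdict: equivalent


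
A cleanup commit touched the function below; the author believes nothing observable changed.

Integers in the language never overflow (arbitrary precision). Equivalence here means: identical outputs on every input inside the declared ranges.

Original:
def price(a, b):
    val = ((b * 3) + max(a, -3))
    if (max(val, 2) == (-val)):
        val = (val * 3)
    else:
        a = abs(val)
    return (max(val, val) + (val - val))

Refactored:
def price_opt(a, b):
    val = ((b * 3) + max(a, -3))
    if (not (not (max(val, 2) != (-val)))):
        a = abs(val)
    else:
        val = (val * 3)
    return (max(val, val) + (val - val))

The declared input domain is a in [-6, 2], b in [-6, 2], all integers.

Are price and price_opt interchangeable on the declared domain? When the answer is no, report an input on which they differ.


Reading the diff, among the changes: comparison usage differs, boolean connective usage differs.
Tracing a=-4, b=-3: price: val=-12, then (max(val, 2) == (-val)) is false, then a=12, then returns -12 | price_opt: val=-12, then (not (not (max(val, 2) != (-val)))) is true, then a=12, then returns -12 — matching result -12.
Across all 81 domain points the two functions coincide.
verdict: equivalent


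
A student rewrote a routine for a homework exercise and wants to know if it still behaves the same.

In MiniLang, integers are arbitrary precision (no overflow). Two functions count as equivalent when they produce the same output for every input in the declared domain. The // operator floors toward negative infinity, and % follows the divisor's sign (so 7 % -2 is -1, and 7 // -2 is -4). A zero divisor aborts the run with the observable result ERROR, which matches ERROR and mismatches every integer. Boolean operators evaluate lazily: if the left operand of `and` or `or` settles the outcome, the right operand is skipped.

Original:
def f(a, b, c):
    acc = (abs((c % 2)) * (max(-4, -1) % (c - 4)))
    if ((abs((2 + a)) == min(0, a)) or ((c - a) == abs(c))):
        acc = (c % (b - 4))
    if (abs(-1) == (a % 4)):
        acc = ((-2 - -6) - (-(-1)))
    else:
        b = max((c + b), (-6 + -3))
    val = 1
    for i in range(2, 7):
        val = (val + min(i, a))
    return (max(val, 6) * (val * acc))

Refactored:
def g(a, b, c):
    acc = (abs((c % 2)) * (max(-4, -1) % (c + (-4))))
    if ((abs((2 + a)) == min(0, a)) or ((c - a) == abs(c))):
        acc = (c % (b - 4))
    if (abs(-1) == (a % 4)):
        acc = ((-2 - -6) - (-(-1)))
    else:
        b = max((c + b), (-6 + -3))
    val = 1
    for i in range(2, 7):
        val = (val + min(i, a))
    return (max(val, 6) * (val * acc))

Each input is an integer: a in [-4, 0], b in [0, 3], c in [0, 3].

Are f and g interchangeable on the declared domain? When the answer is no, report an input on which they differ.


Changes here: arithmetic usage differs; the full 80-point sweep finds no disagreement.
verdict: equivalent


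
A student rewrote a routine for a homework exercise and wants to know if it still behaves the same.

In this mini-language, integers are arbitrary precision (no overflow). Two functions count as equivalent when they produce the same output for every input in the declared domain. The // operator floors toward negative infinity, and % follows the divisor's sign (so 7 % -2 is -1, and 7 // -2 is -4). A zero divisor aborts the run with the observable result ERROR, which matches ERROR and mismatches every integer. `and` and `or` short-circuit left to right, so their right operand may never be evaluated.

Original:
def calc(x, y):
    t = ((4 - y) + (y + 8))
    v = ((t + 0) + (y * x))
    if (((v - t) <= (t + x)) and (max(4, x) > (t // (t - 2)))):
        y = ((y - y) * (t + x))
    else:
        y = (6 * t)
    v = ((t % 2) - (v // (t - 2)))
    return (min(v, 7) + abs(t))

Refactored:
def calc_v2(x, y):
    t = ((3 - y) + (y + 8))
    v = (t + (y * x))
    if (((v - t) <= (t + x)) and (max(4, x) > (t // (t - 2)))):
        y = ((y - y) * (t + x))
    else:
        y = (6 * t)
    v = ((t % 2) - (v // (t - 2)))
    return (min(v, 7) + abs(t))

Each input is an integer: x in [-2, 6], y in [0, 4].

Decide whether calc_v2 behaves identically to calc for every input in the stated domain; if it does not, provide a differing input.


At x=4, y=4: calc gives 10, calc_v2 gives 9.
verdict: not equivalent; witness: x=4, y=4


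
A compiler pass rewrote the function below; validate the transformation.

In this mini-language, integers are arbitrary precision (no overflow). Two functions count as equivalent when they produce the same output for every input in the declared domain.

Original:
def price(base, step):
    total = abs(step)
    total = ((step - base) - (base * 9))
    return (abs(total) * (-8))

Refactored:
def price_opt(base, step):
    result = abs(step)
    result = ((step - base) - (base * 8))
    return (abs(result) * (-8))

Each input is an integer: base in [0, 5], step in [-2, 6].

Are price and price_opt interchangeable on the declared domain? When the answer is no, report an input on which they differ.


Take base=1, step=-2.
price: total=2, then total=-12, then returns -96
price_opt: result=2, then result=-11, then returns -88
-96 vs -88 — the two versions disagree here.
verdict: not equivalent; witness: base=1, step=-2


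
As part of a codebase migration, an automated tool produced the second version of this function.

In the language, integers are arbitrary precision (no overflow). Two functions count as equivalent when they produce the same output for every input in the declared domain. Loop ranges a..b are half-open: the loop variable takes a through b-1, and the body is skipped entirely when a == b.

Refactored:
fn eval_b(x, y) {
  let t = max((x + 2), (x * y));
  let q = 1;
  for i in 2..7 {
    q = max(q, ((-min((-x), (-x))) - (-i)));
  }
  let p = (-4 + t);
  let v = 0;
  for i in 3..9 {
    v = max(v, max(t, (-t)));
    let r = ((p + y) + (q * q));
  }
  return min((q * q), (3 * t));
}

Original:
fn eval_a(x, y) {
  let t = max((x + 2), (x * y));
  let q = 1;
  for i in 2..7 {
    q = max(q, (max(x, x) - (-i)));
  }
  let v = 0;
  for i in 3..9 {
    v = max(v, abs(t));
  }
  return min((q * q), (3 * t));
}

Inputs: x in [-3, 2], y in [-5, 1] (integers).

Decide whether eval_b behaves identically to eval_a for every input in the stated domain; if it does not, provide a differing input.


Behavior is preserved: although local variable names differ, and arithmetic usage differs, and constant usage differs, and statement counts differ, and min/max/abs usage differs, the outputs never diverge.
As a probe, take x=1, y=-2: eval_a runs t := 3 | q := 1 | iter i=2: | q := 3 | iter i=3: | q := 4 | iter i=4: | q := 5 | iter i=5: | q := 6 | iter i=6: | q := 7 | v := 0 | iter i=3: | v := 3 | iter i=4: | v := 3 | iter i=5: | v := 3 | iter i=6: | v := 3 | iter i=7: | v := 3 | iter i=8: | v := 3 | result 9; eval_b runs t := 3 | q := 1 | iter i=2: | q := 3 | iter i=3: | q := 4 | iter i=4: | q := 5 | iter i=5: | q := 6 | iter i=6: | q := 7 | p := -1 | v := 0 | iter i=3: | v := 3 | r := 46 | iter i=4: | v := 3 | r := 46 | iter i=5: | v := 3 | r := 46 | iter i=6: | v := 3 | r := 46 | iter i=7: | v := 3 | r := 46 | iter i=8: | v := 3 | r := 46 | result 9; both end at 9.
Across all 42 domain points the two functions coincide.
verdict: equivalent


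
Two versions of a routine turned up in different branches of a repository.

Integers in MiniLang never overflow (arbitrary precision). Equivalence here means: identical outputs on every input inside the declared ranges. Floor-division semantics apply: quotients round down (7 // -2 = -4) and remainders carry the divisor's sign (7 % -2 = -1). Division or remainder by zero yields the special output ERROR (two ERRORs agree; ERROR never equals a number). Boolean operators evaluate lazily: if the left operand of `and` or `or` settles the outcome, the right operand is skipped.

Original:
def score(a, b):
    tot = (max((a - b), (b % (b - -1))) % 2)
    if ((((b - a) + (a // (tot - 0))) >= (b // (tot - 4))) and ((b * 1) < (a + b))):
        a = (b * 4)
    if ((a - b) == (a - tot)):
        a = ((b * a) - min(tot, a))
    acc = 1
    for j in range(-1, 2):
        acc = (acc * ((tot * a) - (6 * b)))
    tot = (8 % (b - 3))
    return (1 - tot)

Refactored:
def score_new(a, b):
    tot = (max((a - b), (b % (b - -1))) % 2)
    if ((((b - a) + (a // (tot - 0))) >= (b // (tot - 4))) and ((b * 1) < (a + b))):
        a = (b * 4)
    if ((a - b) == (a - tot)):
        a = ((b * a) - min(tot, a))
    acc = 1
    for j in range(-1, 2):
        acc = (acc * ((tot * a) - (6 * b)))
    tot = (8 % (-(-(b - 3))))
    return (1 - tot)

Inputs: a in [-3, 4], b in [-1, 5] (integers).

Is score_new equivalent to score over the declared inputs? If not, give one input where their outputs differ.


Differences: same computation, different form — yet all 56 inputs agree.
verdict: equivalent


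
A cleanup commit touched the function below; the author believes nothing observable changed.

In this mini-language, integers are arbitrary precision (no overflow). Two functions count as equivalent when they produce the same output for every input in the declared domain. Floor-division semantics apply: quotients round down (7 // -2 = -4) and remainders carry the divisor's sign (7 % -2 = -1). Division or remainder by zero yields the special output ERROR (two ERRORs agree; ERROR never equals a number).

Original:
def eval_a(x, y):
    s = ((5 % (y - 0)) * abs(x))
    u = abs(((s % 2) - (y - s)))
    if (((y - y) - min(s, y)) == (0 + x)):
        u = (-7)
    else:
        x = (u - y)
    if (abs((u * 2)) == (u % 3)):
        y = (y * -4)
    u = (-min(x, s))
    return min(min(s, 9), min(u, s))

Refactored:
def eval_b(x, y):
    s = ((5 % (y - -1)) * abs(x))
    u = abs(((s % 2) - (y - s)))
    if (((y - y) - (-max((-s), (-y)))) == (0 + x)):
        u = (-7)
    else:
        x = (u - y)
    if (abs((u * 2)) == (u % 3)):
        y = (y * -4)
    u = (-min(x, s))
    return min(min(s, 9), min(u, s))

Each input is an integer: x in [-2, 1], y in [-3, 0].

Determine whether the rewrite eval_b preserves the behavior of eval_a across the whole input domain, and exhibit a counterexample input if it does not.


The rewrite breaks on x=-2, y=-2, where the results are -2 and 0.
eval_a: s = -2; u = 0; (((y - y) - min(s, y)) == (0 + x)) -> false; x = 2; (abs((u * 2)) == (u % 3)) -> true; y = 8; u = 2; return -2
eval_b: s = 0; u = 2; (((y - y) - (-max((-s), (-y)))) == (0 + x)) -> false; x = 4; (abs((u * 2)) == (u % 3)) -> false; u = 0; return 0
verdict: not equivalent; witness: x=-2, y=-2


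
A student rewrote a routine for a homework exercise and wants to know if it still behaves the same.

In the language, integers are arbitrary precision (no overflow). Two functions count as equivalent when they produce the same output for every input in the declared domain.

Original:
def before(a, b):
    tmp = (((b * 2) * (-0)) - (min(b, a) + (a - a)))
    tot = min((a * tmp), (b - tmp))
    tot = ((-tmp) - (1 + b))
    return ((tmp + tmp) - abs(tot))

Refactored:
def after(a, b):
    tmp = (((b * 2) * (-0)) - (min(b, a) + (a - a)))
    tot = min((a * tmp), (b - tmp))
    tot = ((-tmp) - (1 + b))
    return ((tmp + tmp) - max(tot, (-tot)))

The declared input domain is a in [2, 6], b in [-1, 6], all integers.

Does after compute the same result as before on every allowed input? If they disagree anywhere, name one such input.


Side by side, the visible changes include: min/max/abs usage differs.
As a probe, take a=5, b=2: before runs tmp = -2; tot = -10; tot = -1; return -5; after runs tmp = -2; tot = -10; tot = -1; return -5; both end at -5.
Checked all 40 inputs in the declared domain: the outputs agree on every one.
verdict: equivalent
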